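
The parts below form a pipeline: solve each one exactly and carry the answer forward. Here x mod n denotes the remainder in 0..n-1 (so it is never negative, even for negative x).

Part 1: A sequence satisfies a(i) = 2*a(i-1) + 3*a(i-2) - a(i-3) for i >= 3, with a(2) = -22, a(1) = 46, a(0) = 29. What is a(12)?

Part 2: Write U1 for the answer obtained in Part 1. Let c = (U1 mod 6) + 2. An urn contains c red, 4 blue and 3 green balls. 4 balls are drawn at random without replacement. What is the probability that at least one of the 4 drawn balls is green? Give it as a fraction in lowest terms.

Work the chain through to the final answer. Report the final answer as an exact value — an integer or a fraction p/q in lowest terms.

Part 1: a(3) = 2*(-22) + 3*(46) - 1*(29) = 65; iterating: a(3)=65, a(4)=18, a(5)=253, a(6)=495, a(7)=1731, a(8)=4694, a(9)=14086, a(10)=40523, a(11)=118610, a(12)=344703; answer 344703
Part 2: U1 = 344703; c = 5; total draws C(12,4) = 495; complement C(9,4) = 126; favorable 495 - 126 = 369; P = 41/55; answer 41/55

41/55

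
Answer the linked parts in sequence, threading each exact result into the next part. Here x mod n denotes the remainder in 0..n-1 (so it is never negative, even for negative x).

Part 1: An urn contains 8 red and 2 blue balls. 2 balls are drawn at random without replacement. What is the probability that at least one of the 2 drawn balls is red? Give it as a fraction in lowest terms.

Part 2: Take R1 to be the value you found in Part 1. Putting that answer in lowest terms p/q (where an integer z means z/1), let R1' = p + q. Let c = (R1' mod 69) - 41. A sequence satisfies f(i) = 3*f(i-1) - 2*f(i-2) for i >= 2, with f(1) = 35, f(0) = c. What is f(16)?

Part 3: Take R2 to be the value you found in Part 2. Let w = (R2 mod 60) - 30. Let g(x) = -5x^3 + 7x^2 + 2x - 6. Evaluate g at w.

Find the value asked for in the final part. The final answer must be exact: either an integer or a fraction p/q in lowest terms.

Part 1: total draws C(10,2) = 45; complement C(2,2) = 1; favorable 45 - 1 = 44; P = 44/45; answer 44/45
Part 2: R1 = 44/45; threaded value p + q = 89; c = -21; f(2) = 3*(35) - 2*(-21) = 147; iterating: f(2)=147, f(3)=371, f(4)=819, f(5)=1715, f(6)=3507, f(7)=7091, f(8)=14259, f(9)=28595, f(10)=57267, f(11)=114611, f(12)=229299, f(13)=458675, f(14)=917427, f(15)=1834931, f(16)=3669939; answer 3669939
Part 3: R2 = 3669939; w = 9; -5*(9)^3 + 7*(9)^2 + 2*(9)^1 - 6 = (-3645) + (567) + (18) + (-6) = -3066; answer -3066

-3066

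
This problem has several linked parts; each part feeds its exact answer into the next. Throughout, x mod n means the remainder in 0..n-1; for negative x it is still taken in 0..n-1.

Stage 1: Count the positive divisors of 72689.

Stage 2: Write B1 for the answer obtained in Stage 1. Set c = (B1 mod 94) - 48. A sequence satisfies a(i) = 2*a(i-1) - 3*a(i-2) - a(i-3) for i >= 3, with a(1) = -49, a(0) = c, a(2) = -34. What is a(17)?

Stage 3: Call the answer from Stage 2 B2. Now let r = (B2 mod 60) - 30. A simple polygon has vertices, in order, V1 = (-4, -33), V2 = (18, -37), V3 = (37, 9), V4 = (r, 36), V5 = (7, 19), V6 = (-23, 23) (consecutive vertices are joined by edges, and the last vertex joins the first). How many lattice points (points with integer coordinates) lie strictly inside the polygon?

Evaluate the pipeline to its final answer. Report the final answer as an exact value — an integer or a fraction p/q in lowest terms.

Stage 1: 72689 is prime, so its only divisors are 1 and 72689; count = 2; answer 2
Stage 2: B1 = 2; c = -46; a(3) = 2*(-34) - 3*(-49) - 1*(-46) = 125; iterating: a(3)=125, a(4)=401, a(5)=461, a(6)=-406, a(7)=-2596, a(8)=-4435, a(9)=-676, a(10)=14549, a(11)=35561, a(12)=28151, a(13)=-64930, a(14)=-249874, a(15)=-333109, a(16)=148334, a(17)=1545869; answer 1545869
Stage 3: B2 = 1545869; r = -1; cross terms: (-4*-37 - 18*-33)=742, (18*9 - 37*-37)=1531, (37*36 - -1*9)=1341, (-1*19 - 7*36)=-271, (7*23 - -23*19)=598, (-23*-33 - -4*23)=851; twice the area = |4792| = 4792; area = 2396; boundary points = 2 + 1 + 1 + 1 + 2 + 1 = 8; strictly interior points = area - boundary/2 + 1 = 2393; answer 2393

2393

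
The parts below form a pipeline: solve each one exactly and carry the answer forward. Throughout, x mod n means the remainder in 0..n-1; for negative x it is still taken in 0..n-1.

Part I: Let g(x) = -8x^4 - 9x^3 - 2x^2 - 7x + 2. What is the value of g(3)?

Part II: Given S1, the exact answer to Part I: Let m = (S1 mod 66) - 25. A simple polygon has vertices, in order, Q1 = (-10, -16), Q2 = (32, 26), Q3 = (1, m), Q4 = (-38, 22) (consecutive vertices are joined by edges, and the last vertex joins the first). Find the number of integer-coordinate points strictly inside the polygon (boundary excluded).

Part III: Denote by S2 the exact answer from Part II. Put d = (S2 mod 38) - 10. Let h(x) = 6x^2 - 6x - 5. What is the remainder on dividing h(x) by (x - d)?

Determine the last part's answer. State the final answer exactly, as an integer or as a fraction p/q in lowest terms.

Part I: -8*(3)^4 - 9*(3)^3 - 2*(3)^2 - 7*(3)^1 + 2 = (-648) + (-243) + (-18) + (-21) + (2) = -928; answer -928
Part II: S1 = -928; m = 37; cross terms: (-10*26 - 32*-16)=252, (32*37 - 1*26)=1158, (1*22 - -38*37)=1428, (-38*-16 - -10*22)=828; twice the area = |3666| = 3666; area = 1833; boundary points = 42 + 1 + 3 + 2 = 48; strictly interior points = area - boundary/2 + 1 = 1810; answer 1810
Part III: S2 = 1810; d = 14; remainder = value at the root: 6*(14)^2 - 6*(14)^1 - 5 = (1176) + (-84) + (-5) = 1087; answer 1087

1087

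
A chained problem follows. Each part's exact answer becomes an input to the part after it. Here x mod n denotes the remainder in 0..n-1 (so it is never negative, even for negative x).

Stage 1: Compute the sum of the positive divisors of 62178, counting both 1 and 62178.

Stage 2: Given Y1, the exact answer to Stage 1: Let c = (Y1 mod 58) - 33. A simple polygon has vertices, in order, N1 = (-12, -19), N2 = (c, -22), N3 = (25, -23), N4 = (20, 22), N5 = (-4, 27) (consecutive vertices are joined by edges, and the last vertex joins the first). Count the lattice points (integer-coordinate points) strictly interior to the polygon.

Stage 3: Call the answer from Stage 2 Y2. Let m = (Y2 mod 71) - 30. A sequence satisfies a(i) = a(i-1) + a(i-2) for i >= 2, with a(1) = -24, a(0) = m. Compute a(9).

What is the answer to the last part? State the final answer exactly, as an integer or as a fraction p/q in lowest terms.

-102

Stage 1: 62178 = 2 * 3 * 43 * 241; sigma = (1 + 2) * (1 + 3) * (1 + 43) * (1 + 241) = 3 * 4 * 44 * 242 = 127776; answer 127776
Stage 2: Y1 = 127776; c = -31; cross terms: (-12*-22 - -31*-19)=-325, (-31*-23 - 25*-22)=1263, (25*22 - 20*-23)=1010, (20*27 - -4*22)=628, (-4*-19 - -12*27)=400; twice the area = |2976| = 2976; area = 1488; boundary points = 1 + 1 + 5 + 1 + 2 = 10; strictly interior points = area - boundary/2 + 1 = 1484; answer 1484
Stage 3: Y2 = 1484; m = 34; a(2) = 1*(-24) + 1*(34) = 10; iterating: a(2)=10, a(3)=-14, a(4)=-4, a(5)=-18, a(6)=-22, a(7)=-40, a(8)=-62, a(9)=-102; answer -102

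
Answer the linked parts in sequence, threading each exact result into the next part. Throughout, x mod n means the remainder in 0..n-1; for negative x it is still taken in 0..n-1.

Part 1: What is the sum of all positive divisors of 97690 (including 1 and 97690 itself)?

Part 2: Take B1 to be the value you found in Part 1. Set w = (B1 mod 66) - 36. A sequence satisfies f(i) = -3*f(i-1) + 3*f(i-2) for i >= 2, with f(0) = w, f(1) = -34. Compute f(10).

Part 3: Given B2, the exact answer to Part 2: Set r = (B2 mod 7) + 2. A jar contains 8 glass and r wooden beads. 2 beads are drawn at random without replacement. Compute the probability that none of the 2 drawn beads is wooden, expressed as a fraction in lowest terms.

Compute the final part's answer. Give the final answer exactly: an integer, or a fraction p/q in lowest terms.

14/39

Part 1: 97690 = 2 * 5 * 9769; sigma = (1 + 2) * (1 + 5) * (1 + 9769) = 3 * 6 * 9770 = 175860; answer 175860
Part 2: B1 = 175860; w = 0; f(2) = -3*(-34) + 3*(0) = 102; iterating: f(2)=102, f(3)=-408, f(4)=1530, f(5)=-5814, f(6)=22032, f(7)=-83538, f(8)=316710, f(9)=-1200744, f(10)=4552362; answer 4552362
Part 3: B2 = 4552362; r = 5; total draws C(13,2) = 78; favorable C(8,2) = 28; P = 14/39; answer 14/39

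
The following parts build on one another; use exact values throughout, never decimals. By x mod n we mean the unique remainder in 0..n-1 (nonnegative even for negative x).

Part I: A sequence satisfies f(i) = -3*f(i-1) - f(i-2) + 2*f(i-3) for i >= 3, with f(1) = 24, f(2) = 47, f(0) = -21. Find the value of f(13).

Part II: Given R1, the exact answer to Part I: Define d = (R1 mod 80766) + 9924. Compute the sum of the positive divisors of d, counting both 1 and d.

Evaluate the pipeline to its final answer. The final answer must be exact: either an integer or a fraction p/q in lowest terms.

86220

Part I: f(3) = -3*(47) - 1*(24) + 2*(-21) = -207; iterating: f(3)=-207, f(4)=622, f(5)=-1565, f(6)=3659, f(7)=-8168, f(8)=17715, f(9)=-37659, f(10)=78926, f(11)=-163689, f(12)=336823, f(13)=-688928; answer -688928
Part II: R1 = -688928; d = 47890; 47890 = 2 * 5 * 4789; sigma = (1 + 2) * (1 + 5) * (1 + 4789) = 3 * 6 * 4790 = 86220; answer 86220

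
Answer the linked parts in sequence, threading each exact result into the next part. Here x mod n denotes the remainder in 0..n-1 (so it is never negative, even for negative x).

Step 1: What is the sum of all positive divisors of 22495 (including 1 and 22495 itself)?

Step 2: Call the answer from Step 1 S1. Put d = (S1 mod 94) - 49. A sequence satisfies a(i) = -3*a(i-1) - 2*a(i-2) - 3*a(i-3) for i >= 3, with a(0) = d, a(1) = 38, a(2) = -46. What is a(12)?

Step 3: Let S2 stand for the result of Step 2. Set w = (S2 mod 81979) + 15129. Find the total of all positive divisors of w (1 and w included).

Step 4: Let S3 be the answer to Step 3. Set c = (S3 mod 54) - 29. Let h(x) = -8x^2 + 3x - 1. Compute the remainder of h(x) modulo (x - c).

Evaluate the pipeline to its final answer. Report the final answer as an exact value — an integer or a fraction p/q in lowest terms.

Step 1: 22495 = 5 * 11 * 409; sigma = (1 + 5) * (1 + 11) * (1 + 409) = 6 * 12 * 410 = 29520; answer 29520
Step 2: S1 = 29520; d = -45; a(3) = -3*(-46) - 2*(38) - 3*(-45) = 197; iterating: a(3)=197, a(4)=-613, a(5)=1583, a(6)=-4114, a(7)=11015, a(8)=-29566, a(9)=79010, a(10)=-210943, a(11)=563507, a(12)=-1505665; answer -1505665
Step 3: S2 = -1505665; w = 67065; 67065 = 3 * 5 * 17 * 263; sigma = (1 + 3) * (1 + 5) * (1 + 17) * (1 + 263) = 4 * 6 * 18 * 264 = 114048; answer 114048
Step 4: S3 = 114048; c = -29; remainder = value at the root: -8*(-29)^2 + 3*(-29)^1 - 1 = (-6728) + (-87) + (-1) = -6816; answer -6816

-6816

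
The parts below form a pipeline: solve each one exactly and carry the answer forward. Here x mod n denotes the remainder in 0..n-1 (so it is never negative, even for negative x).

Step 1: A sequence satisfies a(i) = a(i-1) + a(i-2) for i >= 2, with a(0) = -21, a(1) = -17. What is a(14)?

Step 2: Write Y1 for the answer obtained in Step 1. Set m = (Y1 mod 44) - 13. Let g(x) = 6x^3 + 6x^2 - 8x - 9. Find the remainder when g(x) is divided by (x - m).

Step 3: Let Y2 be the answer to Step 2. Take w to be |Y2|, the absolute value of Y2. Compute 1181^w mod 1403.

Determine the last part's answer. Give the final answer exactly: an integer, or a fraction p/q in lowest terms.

422

Step 1: a(2) = 1*(-17) + 1*(-21) = -38; iterating: a(2)=-38, a(3)=-55, a(4)=-93, a(5)=-148, a(6)=-241, a(7)=-389, a(8)=-630, a(9)=-1019, a(10)=-1649, a(11)=-2668, a(12)=-4317, a(13)=-6985, a(14)=-11302; answer -11302
Step 2: Y1 = -11302; m = -7; remainder = value at the root: 6*(-7)^3 + 6*(-7)^2 - 8*(-7)^1 - 9 = (-2058) + (294) + (56) + (-9) = -1717; answer -1717
Step 3: Y2 = -1717; w = 1717; squarings mod 1403: 1181^1=1181, 1181^2=179, 1181^4=1175, 1181^8=73, 1181^16=1120, 1181^32=118, 1181^64=1297, 1181^128=12, 1181^256=144, 1181^512=1094, 1181^1024=77; 1181^1717 = 1181^1 * 1181^4 * 1181^16 * 1181^32 * 1181^128 * 1181^512 * 1181^1024 = 422 (mod 1403); answer 422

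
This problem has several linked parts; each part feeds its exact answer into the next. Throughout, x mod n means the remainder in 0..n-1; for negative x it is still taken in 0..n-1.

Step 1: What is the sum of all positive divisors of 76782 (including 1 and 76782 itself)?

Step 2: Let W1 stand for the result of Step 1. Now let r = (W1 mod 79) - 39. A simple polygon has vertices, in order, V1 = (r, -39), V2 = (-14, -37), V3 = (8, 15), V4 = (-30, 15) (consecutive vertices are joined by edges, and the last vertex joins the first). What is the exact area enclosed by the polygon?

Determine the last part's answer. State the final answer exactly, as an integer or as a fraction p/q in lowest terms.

1264

Step 1: 76782 = 2 * 3 * 67 * 191; sigma = (1 + 2) * (1 + 3) * (1 + 67) * (1 + 191) = 3 * 4 * 68 * 192 = 156672; answer 156672
Step 2: W1 = 156672; r = -24; cross terms: (-24*-37 - -14*-39)=342, (-14*15 - 8*-37)=86, (8*15 - -30*15)=570, (-30*-39 - -24*15)=1530; twice the area = |2528| = 2528; area = 1264; answer 1264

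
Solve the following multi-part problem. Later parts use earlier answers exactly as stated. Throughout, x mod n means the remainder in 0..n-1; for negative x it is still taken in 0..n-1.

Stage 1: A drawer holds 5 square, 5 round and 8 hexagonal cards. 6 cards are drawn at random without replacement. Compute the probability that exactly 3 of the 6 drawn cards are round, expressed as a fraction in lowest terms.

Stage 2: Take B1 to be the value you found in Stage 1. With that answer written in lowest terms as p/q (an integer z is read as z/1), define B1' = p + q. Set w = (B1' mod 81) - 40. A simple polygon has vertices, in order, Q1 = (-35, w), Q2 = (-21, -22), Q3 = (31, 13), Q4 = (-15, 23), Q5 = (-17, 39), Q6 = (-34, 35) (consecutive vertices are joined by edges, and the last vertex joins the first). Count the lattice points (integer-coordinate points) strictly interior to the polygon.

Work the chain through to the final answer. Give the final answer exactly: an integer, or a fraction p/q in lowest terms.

Stage 1: total draws C(18,6) = 18564; favorable C(5,3)*C(13,3) = 2860; P = 55/357; answer 55/357
Stage 2: B1 = 55/357; threaded value p + q = 412; w = -33; cross terms: (-35*-22 - -21*-33)=77, (-21*13 - 31*-22)=409, (31*23 - -15*13)=908, (-15*39 - -17*23)=-194, (-17*35 - -34*39)=731, (-34*-33 - -35*35)=2347; twice the area = |4278| = 4278; area = 2139; boundary points = 1 + 1 + 2 + 2 + 1 + 1 = 8; strictly interior points = area - boundary/2 + 1 = 2136; answer 2136

2136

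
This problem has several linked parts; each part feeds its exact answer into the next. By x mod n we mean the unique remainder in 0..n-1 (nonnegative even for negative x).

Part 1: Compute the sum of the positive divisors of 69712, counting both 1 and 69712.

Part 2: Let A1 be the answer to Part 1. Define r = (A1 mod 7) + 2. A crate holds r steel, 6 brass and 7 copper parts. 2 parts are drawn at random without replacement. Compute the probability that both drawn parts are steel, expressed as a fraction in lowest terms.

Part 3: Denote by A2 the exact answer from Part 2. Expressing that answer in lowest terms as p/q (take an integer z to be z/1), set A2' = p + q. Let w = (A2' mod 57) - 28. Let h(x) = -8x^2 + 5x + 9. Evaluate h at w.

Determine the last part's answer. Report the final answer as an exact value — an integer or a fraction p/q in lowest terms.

Part 1: 69712 = 2^4 * 4357; sigma = (1 + 2 + 4 + 8 + 16) * (1 + 4357) = 31 * 4358 = 135098; answer 135098
Part 2: A1 = 135098; r = 7; total draws C(20,2) = 190; favorable C(7,2) = 21; P = 21/190; answer 21/190
Part 3: A2 = 21/190; threaded value p + q = 211; w = 12; -8*(12)^2 + 5*(12)^1 + 9 = (-1152) + (60) + (9) = -1083; answer -1083

-1083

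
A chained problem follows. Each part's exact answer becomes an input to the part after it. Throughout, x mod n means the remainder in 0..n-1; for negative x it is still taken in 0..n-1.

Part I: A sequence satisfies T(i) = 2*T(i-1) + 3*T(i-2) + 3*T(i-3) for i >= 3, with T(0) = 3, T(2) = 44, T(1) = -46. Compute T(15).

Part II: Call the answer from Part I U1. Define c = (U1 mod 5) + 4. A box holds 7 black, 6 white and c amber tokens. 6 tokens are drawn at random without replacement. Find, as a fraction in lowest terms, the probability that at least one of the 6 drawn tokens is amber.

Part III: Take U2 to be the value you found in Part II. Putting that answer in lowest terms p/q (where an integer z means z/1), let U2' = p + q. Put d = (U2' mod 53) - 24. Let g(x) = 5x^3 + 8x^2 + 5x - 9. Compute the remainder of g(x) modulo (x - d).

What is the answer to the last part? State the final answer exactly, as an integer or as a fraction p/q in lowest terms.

Part I: T(3) = 2*(44) + 3*(-46) + 3*(3) = -41; iterating: T(3)=-41, T(4)=-88, T(5)=-167, T(6)=-721, T(7)=-2207, T(8)=-7078, T(9)=-22940, T(10)=-73735, T(11)=-237524, T(12)=-765073, T(13)=-2463923, T(14)=-7935637, T(15)=-25558262; answer -25558262
Part II: U1 = -25558262; c = 7; total draws C(20,6) = 38760; complement C(13,6) = 1716; favorable 38760 - 1716 = 37044; P = 3087/3230; answer 3087/3230
Part III: U2 = 3087/3230; threaded value p + q = 6317; d = -14; remainder = value at the root: 5*(-14)^3 + 8*(-14)^2 + 5*(-14)^1 - 9 = (-13720) + (1568) + (-70) + (-9) = -12231; answer -12231

-12231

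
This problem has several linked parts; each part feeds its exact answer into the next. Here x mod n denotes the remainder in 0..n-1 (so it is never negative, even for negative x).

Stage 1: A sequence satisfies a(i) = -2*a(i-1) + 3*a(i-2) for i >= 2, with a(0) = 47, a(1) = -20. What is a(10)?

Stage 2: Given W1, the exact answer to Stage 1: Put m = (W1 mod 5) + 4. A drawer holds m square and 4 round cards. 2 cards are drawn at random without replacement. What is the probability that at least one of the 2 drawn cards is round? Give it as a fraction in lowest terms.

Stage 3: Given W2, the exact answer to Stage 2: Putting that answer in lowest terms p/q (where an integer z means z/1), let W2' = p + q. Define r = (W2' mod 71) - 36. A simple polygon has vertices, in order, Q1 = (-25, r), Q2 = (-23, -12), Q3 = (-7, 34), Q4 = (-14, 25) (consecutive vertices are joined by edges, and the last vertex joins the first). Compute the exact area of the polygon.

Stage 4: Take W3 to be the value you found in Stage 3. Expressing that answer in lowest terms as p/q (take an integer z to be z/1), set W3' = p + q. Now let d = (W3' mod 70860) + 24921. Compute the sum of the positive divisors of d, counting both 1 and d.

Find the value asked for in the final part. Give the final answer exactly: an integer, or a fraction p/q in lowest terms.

37860

Stage 1: a(2) = -2*(-20) + 3*(47) = 181; iterating: a(2)=181, a(3)=-422, a(4)=1387, a(5)=-4040, a(6)=12241, a(7)=-36602, a(8)=109927, a(9)=-329660, a(10)=989101; answer 989101
Stage 2: W1 = 989101; m = 5; total draws C(9,2) = 36; complement C(5,2) = 10; favorable 36 - 10 = 26; P = 13/18; answer 13/18
Stage 3: W2 = 13/18; threaded value p + q = 31; r = -5; cross terms: (-25*-12 - -23*-5)=185, (-23*34 - -7*-12)=-866, (-7*25 - -14*34)=301, (-14*-5 - -25*25)=695; twice the area = |315| = 315; area = 315/2; answer 315/2
Stage 4: W3 = 315/2; threaded value p + q = 317; d = 25238; 25238 = 2 * 12619; sigma = (1 + 2) * (1 + 12619) = 3 * 12620 = 37860; answer 37860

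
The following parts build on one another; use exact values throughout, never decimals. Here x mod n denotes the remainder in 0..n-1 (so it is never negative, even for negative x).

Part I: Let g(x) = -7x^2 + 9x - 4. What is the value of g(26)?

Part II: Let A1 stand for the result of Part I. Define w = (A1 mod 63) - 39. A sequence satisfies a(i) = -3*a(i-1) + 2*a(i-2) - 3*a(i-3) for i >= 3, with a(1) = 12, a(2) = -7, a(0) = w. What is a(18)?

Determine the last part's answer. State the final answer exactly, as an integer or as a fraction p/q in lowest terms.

Part I: -7*(26)^2 + 9*(26)^1 - 4 = (-4732) + (234) + (-4) = -4502; answer -4502
Part II: A1 = -4502; w = -5; a(3) = -3*(-7) + 2*(12) - 3*(-5) = 60; iterating: a(3)=60, a(4)=-230, a(5)=831, a(6)=-3133, a(7)=11751, a(8)=-44012, a(9)=164937, a(10)=-618088, a(11)=2316174, a(12)=-8679509, a(13)=32525139, a(14)=-121882957, a(15)=456737676, a(16)=-1711554359, a(17)=6413787300, a(18)=-24034683646; answer -24034683646

-24034683646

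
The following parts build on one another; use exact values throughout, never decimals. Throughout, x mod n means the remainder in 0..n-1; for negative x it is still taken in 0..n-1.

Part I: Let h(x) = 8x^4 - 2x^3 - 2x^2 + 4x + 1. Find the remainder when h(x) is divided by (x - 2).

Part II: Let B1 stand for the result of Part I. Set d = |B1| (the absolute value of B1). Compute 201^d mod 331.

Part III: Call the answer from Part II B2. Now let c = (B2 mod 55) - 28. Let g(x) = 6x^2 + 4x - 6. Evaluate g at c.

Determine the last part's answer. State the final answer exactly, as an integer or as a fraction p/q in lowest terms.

1226

Part I: remainder = value at the root: 8*(2)^4 - 2*(2)^3 - 2*(2)^2 + 4*(2)^1 + 1 = (128) + (-16) + (-8) + (8) + (1) = 113; answer 113
Part II: B1 = 113; d = 113; squarings mod 331: 201^1=201, 201^2=19, 201^4=30, 201^8=238, 201^16=43, 201^32=194, 201^64=233; 201^113 = 201^1 * 201^16 * 201^32 * 201^64 = 262 (mod 331); answer 262
Part III: B2 = 262; c = 14; 6*(14)^2 + 4*(14)^1 - 6 = (1176) + (56) + (-6) = 1226; answer 1226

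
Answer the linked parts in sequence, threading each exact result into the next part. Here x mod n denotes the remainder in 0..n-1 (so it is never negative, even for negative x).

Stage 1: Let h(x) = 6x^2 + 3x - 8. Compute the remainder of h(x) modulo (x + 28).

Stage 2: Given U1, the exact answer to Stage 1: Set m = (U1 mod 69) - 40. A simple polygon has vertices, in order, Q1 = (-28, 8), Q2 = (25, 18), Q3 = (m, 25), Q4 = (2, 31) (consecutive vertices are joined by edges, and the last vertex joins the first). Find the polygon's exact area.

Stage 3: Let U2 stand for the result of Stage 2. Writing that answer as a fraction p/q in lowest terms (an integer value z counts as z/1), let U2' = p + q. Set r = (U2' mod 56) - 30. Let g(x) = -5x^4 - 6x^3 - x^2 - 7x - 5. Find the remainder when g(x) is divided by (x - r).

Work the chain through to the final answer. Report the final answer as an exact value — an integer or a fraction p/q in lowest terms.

Stage 1: remainder = value at the root: 6*(-28)^2 + 3*(-28)^1 - 8 = (4704) + (-84) + (-8) = 4612; answer 4612
Stage 2: U1 = 4612; m = 18; cross terms: (-28*18 - 25*8)=-704, (25*25 - 18*18)=301, (18*31 - 2*25)=508, (2*8 - -28*31)=884; twice the area = |989| = 989; area = 989/2; answer 989/2
Stage 3: U2 = 989/2; threaded value p + q = 991; r = 9; remainder = value at the root: -5*(9)^4 - 6*(9)^3 - 1*(9)^2 - 7*(9)^1 - 5 = (-32805) + (-4374) + (-81) + (-63) + (-5) = -37328; answer -37328

-37328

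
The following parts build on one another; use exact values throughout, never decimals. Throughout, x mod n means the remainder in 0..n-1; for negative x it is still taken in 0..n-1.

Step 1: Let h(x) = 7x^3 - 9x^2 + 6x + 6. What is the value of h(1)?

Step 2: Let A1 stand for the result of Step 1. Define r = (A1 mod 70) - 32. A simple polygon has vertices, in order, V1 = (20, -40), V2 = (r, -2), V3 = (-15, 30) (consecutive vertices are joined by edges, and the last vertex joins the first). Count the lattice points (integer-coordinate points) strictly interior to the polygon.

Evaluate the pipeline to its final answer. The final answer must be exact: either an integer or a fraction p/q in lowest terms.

787

Step 1: 7*(1)^3 - 9*(1)^2 + 6*(1)^1 + 6 = (7) + (-9) + (6) + (6) = 10; answer 10
Step 2: A1 = 10; r = -22; cross terms: (20*-2 - -22*-40)=-920, (-22*30 - -15*-2)=-690, (-15*-40 - 20*30)=0; twice the area = |-1610| = 1610; area = 805; boundary points = 2 + 1 + 35 = 38; strictly interior points = area - boundary/2 + 1 = 787; answer 787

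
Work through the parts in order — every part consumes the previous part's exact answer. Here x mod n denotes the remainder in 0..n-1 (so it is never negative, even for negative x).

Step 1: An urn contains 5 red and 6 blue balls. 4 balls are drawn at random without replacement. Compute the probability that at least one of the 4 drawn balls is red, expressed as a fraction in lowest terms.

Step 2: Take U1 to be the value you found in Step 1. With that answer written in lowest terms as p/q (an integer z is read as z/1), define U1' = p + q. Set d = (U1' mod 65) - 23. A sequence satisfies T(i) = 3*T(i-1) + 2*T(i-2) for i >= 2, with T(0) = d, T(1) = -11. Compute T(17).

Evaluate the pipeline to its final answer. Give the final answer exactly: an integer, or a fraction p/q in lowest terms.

133771279

Step 1: total draws C(11,4) = 330; complement C(6,4) = 15; favorable 330 - 15 = 315; P = 21/22; answer 21/22
Step 2: U1 = 21/22; threaded value p + q = 43; d = 20; T(2) = 3*(-11) + 2*(20) = 7; iterating: T(2)=7, T(3)=-1, T(4)=11, T(5)=31, T(6)=115, T(7)=407, T(8)=1451, T(9)=5167, T(10)=18403, T(11)=65543, T(12)=233435, T(13)=831391, T(14)=2961043, T(15)=10545911, T(16)=37559819, T(17)=133771279; answer 133771279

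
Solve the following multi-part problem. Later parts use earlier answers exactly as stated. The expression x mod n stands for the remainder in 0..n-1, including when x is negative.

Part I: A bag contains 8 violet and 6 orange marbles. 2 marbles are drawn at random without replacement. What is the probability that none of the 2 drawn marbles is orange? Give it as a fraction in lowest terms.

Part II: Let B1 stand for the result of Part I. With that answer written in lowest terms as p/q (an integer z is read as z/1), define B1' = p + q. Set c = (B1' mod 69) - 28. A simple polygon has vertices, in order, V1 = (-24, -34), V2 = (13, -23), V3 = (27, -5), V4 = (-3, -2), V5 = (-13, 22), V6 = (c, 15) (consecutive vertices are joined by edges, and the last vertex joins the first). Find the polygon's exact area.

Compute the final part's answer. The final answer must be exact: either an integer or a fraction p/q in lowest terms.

Part I: total draws C(14,2) = 91; favorable C(8,2) = 28; P = 4/13; answer 4/13
Part II: B1 = 4/13; threaded value p + q = 17; c = -11; cross terms: (-24*-23 - 13*-34)=994, (13*-5 - 27*-23)=556, (27*-2 - -3*-5)=-69, (-3*22 - -13*-2)=-92, (-13*15 - -11*22)=47, (-11*-34 - -24*15)=734; twice the area = |2170| = 2170; area = 1085; answer 1085

1085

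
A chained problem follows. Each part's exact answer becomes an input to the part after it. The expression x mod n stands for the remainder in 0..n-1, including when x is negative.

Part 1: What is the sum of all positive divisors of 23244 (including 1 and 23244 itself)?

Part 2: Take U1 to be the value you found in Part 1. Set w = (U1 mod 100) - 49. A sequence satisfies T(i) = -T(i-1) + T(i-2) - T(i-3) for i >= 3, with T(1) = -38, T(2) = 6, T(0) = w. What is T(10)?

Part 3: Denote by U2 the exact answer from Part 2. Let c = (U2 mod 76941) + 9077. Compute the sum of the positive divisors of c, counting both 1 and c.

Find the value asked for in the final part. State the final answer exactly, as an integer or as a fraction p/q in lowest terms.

Part 1: 23244 = 2^2 * 3 * 13 * 149; sigma = (1 + 2 + 4) * (1 + 3) * (1 + 13) * (1 + 149) = 7 * 4 * 14 * 150 = 58800; answer 58800
Part 2: U1 = 58800; w = -49; T(3) = -1*(6) + 1*(-38) - 1*(-49) = 5; iterating: T(3)=5, T(4)=39, T(5)=-40, T(6)=74, T(7)=-153, T(8)=267, T(9)=-494, T(10)=914; answer 914
Part 3: U2 = 914; c = 9991; 9991 = 97 * 103; sigma = (1 + 97) * (1 + 103) = 98 * 104 = 10192; answer 10192

10192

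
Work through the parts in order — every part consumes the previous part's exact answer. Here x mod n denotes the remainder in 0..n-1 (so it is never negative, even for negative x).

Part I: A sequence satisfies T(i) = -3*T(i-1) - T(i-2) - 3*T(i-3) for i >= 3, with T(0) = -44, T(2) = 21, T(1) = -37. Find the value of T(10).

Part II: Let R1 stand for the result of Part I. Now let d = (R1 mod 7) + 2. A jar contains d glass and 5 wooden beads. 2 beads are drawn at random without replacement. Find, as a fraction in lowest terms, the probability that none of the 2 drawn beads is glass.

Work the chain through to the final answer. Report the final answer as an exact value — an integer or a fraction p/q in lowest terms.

Part I: T(3) = -3*(21) - 1*(-37) - 3*(-44) = 106; iterating: T(3)=106, T(4)=-228, T(5)=515, T(6)=-1635, T(7)=5074, T(8)=-15132, T(9)=45227, T(10)=-135771; answer -135771
Part II: R1 = -135771; d = 3; total draws C(8,2) = 28; favorable C(5,2) = 10; P = 5/14; answer 5/14

5/14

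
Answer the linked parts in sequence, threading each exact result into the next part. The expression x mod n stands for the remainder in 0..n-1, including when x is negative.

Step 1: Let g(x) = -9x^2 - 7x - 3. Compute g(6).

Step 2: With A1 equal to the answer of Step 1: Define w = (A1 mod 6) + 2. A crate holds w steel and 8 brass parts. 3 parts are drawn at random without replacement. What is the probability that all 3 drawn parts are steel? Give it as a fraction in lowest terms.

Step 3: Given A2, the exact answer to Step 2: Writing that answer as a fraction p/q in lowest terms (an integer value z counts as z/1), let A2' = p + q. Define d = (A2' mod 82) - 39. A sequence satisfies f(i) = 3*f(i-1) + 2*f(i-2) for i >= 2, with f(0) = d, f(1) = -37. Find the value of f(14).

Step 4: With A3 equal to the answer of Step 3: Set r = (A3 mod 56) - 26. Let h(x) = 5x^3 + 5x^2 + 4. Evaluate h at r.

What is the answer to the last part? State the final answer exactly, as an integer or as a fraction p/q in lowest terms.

Step 1: -9*(6)^2 - 7*(6)^1 - 3 = (-324) + (-42) + (-3) = -369; answer -369
Step 2: A1 = -369; w = 5; total draws C(13,3) = 286; favorable C(5,3) = 10; P = 5/143; answer 5/143
Step 3: A2 = 5/143; threaded value p + q = 148; d = 27; f(2) = 3*(-37) + 2*(27) = -57; iterating: f(2)=-57, f(3)=-245, f(4)=-849, f(5)=-3037, f(6)=-10809, f(7)=-38501, f(8)=-137121, f(9)=-488365, f(10)=-1739337, f(11)=-6194741, f(12)=-22062897, f(13)=-78578173, f(14)=-279860313; answer -279860313
Step 4: A3 = -279860313; r = -3; 5*(-3)^3 + 5*(-3)^2 + 4 = (-135) + (45) + (4) = -86; answer -86

-86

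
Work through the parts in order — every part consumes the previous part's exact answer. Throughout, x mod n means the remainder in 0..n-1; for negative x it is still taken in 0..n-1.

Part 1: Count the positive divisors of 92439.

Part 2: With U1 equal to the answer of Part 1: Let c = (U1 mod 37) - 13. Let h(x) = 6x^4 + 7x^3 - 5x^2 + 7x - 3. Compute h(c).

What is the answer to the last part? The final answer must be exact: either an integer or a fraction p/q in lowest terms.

11708

Part 1: 92439 = 3^2 * 10271; number of divisors = (2+1) * (1+1) = 6; answer 6
Part 2: U1 = 6; c = -7; 6*(-7)^4 + 7*(-7)^3 - 5*(-7)^2 + 7*(-7)^1 - 3 = (14406) + (-2401) + (-245) + (-49) + (-3) = 11708; answer 11708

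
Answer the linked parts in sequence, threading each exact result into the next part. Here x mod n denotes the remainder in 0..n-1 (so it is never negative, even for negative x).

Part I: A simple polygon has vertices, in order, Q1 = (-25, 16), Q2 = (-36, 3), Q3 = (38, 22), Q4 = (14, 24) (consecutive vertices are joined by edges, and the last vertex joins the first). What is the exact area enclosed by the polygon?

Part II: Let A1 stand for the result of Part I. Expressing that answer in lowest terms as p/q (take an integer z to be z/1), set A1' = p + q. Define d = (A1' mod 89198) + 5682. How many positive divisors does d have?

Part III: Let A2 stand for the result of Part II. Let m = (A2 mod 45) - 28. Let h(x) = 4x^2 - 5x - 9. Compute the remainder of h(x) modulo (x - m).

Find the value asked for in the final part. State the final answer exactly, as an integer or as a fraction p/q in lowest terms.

2415

Part I: cross terms: (-25*3 - -36*16)=501, (-36*22 - 38*3)=-906, (38*24 - 14*22)=604, (14*16 - -25*24)=824; twice the area = |1023| = 1023; area = 1023/2; answer 1023/2
Part II: A1 = 1023/2; threaded value p + q = 1025; d = 6707; 6707 = 19 * 353; number of divisors = (1+1) * (1+1) = 4; answer 4
Part III: A2 = 4; m = -24; remainder = value at the root: 4*(-24)^2 - 5*(-24)^1 - 9 = (2304) + (120) + (-9) = 2415; answer 2415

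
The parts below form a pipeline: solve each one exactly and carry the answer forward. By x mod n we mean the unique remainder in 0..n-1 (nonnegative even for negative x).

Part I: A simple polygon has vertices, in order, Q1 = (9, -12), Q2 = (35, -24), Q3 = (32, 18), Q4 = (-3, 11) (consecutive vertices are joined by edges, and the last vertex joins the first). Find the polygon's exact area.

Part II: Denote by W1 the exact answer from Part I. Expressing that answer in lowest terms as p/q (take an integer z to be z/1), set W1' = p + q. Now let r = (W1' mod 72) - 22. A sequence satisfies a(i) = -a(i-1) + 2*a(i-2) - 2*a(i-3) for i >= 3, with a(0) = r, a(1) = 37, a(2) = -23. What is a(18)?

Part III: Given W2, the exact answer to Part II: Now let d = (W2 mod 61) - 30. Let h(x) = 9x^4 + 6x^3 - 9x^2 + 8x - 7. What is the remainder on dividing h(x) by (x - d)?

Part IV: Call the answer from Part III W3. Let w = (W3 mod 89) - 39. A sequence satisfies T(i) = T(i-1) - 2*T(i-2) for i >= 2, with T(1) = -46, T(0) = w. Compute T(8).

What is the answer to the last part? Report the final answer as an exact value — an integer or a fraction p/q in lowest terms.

-492

Part I: cross terms: (9*-24 - 35*-12)=204, (35*18 - 32*-24)=1398, (32*11 - -3*18)=406, (-3*-12 - 9*11)=-63; twice the area = |1945| = 1945; area = 1945/2; answer 1945/2
Part II: W1 = 1945/2; threaded value p + q = 1947; r = -19; a(3) = -1*(-23) + 2*(37) - 2*(-19) = 135; iterating: a(3)=135, a(4)=-255, a(5)=571, a(6)=-1351, a(7)=3003, a(8)=-6847, a(9)=15555, a(10)=-35255, a(11)=80059, a(12)=-181679, a(13)=412307, a(14)=-935783, a(15)=2123755, a(16)=-4819935, a(17)=10939011, a(18)=-24826391; answer -24826391
Part III: W2 = -24826391; d = 30; remainder = value at the root: 9*(30)^4 + 6*(30)^3 - 9*(30)^2 + 8*(30)^1 - 7 = (7290000) + (162000) + (-8100) + (240) + (-7) = 7444133; answer 7444133
Part IV: W3 = 7444133; w = 45; T(2) = 1*(-46) - 2*(45) = -136; iterating: T(2)=-136, T(3)=-44, T(4)=228, T(5)=316, T(6)=-140, T(7)=-772, T(8)=-492; answer -492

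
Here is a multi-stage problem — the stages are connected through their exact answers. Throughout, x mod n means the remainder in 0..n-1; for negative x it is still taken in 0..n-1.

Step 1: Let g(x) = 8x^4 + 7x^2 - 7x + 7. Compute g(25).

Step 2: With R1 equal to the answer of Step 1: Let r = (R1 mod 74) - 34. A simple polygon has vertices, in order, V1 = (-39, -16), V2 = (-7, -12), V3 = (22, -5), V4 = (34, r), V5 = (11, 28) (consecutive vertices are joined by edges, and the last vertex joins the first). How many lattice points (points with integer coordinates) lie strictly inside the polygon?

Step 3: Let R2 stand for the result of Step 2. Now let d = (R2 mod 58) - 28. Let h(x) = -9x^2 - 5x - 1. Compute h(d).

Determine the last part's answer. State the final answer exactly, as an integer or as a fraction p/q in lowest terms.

-6917

Step 1: 8*(25)^4 + 7*(25)^2 - 7*(25)^1 + 7 = (3125000) + (4375) + (-175) + (7) = 3129207; answer 3129207
Step 2: R1 = 3129207; r = 9; cross terms: (-39*-12 - -7*-16)=356, (-7*-5 - 22*-12)=299, (22*9 - 34*-5)=368, (34*28 - 11*9)=853, (11*-16 - -39*28)=916; twice the area = |2792| = 2792; area = 1396; boundary points = 4 + 1 + 2 + 1 + 2 = 10; strictly interior points = area - boundary/2 + 1 = 1392; answer 1392
Step 3: R2 = 1392; d = -28; -9*(-28)^2 - 5*(-28)^1 - 1 = (-7056) + (140) + (-1) = -6917; answer -6917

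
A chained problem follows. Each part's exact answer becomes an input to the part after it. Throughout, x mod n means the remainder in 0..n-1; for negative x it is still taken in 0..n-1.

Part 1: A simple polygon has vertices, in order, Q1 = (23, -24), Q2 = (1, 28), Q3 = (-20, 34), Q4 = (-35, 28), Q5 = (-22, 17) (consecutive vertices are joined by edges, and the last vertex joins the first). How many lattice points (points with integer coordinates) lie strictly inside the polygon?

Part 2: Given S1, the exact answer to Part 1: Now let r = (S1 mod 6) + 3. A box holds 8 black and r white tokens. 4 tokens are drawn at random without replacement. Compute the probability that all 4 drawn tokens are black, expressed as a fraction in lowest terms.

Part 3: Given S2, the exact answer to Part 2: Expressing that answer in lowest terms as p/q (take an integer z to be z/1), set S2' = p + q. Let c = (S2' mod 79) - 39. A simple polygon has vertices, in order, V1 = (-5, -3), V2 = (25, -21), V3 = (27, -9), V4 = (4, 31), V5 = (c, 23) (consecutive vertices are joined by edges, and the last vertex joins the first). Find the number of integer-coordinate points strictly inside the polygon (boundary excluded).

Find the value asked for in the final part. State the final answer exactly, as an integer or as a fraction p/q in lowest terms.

Part 1: cross terms: (23*28 - 1*-24)=668, (1*34 - -20*28)=594, (-20*28 - -35*34)=630, (-35*17 - -22*28)=21, (-22*-24 - 23*17)=137; twice the area = |2050| = 2050; area = 1025; boundary points = 2 + 3 + 3 + 1 + 1 = 10; strictly interior points = area - boundary/2 + 1 = 1021; answer 1021
Part 2: S1 = 1021; r = 4; total draws C(12,4) = 495; favorable C(8,4) = 70; P = 14/99; answer 14/99
Part 3: S2 = 14/99; threaded value p + q = 113; c = -5; cross terms: (-5*-21 - 25*-3)=180, (25*-9 - 27*-21)=342, (27*31 - 4*-9)=873, (4*23 - -5*31)=247, (-5*-3 - -5*23)=130; twice the area = |1772| = 1772; area = 886; boundary points = 6 + 2 + 1 + 1 + 26 = 36; strictly interior points = area - boundary/2 + 1 = 869; answer 869

869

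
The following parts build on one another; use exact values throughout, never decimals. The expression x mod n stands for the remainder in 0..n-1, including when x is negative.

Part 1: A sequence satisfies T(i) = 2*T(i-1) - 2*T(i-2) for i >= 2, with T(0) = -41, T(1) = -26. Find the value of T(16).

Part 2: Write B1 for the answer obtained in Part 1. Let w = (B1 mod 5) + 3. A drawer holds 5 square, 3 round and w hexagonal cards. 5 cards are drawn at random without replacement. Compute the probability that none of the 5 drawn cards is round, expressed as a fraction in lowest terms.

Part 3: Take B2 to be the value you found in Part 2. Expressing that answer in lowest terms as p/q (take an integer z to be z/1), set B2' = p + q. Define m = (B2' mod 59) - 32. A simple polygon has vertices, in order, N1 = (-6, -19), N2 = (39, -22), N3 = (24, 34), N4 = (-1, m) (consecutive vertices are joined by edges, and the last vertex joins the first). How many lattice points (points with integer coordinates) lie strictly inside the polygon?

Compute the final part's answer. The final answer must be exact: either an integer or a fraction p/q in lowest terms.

1746

Part 1: T(2) = 2*(-26) - 2*(-41) = 30; iterating: T(2)=30, T(3)=112, T(4)=164, T(5)=104, T(6)=-120, T(7)=-448, T(8)=-656, T(9)=-416, T(10)=480, T(11)=1792, T(12)=2624, T(13)=1664, T(14)=-1920, T(15)=-7168, T(16)=-10496; answer -10496
Part 2: B1 = -10496; w = 7; total draws C(15,5) = 3003; favorable C(12,5) = 792; P = 24/91; answer 24/91
Part 3: B2 = 24/91; threaded value p + q = 115; m = 24; cross terms: (-6*-22 - 39*-19)=873, (39*34 - 24*-22)=1854, (24*24 - -1*34)=610, (-1*-19 - -6*24)=163; twice the area = |3500| = 3500; area = 1750; boundary points = 3 + 1 + 5 + 1 = 10; strictly interior points = area - boundary/2 + 1 = 1746; answer 1746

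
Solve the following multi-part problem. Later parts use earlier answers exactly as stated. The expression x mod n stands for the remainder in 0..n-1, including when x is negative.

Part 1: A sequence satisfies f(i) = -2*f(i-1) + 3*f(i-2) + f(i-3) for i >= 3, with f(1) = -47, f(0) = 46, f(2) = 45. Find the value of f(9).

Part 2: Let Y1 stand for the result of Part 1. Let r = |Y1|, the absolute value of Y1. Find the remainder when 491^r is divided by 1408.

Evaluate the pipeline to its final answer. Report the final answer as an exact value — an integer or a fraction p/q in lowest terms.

Part 1: f(3) = -2*(45) + 3*(-47) + 1*(46) = -185; iterating: f(3)=-185, f(4)=458, f(5)=-1426, f(6)=4041, f(7)=-11902, f(8)=34501, f(9)=-100667; answer -100667
Part 2: Y1 = -100667; r = 100667; squarings mod 1408: 491^1=491, 491^2=313, 491^4=817, 491^8=97, 491^16=961, 491^32=1281, 491^64=641, 491^128=1153, 491^256=257, 491^512=1281, 491^1024=641, 491^2048=1153, 491^4096=257, 491^8192=1281, 491^16384=641, 491^32768=1153, 491^65536=257; 491^100667 = 491^1 * 491^2 * 491^8 * 491^16 * 491^32 * 491^256 * 491^2048 * 491^32768 * 491^65536 = 435 (mod 1408); answer 435

435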